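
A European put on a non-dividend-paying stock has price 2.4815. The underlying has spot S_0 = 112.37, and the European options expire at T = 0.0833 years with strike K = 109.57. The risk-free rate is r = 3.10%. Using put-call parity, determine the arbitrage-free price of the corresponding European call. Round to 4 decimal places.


Put-call parity: C - P = S_0 * exp(-qT) - K * exp(-rT).
S_0 * exp(-qT) = 112.3700 * 1.00000000 = 112.37000000
K * exp(-rT) = 109.5700 * 0.99742103 = 109.28742240
C = P + S*exp(-qT) - K*exp(-rT)
C = 2.4815 + 112.37000000 - 109.28742240 = 5.5641

Answer: Call price = 5.5641


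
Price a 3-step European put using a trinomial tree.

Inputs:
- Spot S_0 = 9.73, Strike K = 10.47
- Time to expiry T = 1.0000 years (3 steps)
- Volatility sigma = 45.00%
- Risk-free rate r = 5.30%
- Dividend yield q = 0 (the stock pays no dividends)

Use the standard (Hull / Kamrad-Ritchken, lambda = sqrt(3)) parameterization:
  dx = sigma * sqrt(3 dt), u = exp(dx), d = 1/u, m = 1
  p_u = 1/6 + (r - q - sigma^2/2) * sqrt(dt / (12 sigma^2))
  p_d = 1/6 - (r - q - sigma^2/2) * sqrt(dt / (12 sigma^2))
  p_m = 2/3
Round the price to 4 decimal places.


Answer: Price = V(0,0) = 1.8101

Derivation:
dt = T/N = 0.333333; dx = sigma*sqrt(3*dt) = 0.450000
u = exp(dx) = 1.568312; d = 1/u = 0.637628
p_u = 0.148796, p_m = 0.666667, p_d = 0.184537
Discount per step: exp(-r*dt) = 0.982488
Stock lattice S(k, j) with j the centered position index:
  k=0: S(0,+0) = 9.7300
  k=1: S(1,-1) = 6.2041; S(1,+0) = 9.7300; S(1,+1) = 15.2597
  k=2: S(2,-2) = 3.9559; S(2,-1) = 6.2041; S(2,+0) = 9.7300; S(2,+1) = 15.2597; S(2,+2) = 23.9319
  k=3: S(3,-3) = 2.5224; S(3,-2) = 3.9559; S(3,-1) = 6.2041; S(3,+0) = 9.7300; S(3,+1) = 15.2597; S(3,+2) = 23.9319; S(3,+3) = 37.5328
Terminal payoffs V(N, j) = max(K - S_T, 0):
  V(3,-3) = 7.947592; V(3,-2) = 6.514077; V(3,-1) = 4.265878; V(3,+0) = 0.740000; V(3,+1) = 0.000000; V(3,+2) = 0.000000; V(3,+3) = 0.000000
Backward induction: V(k, j) = exp(-r*dt) * [p_u * V(k+1, j+1) + p_m * V(k+1, j) + p_d * V(k+1, j-1)]
  V(2,-2) = exp(-r*dt) * [p_u*4.265878 + p_m*6.514077 + p_d*7.947592] = 6.331244
  V(2,-1) = exp(-r*dt) * [p_u*0.740000 + p_m*4.265878 + p_d*6.514077] = 4.083337
  V(2,+0) = exp(-r*dt) * [p_u*0.000000 + p_m*0.740000 + p_d*4.265878] = 1.258122
  V(2,+1) = exp(-r*dt) * [p_u*0.000000 + p_m*0.000000 + p_d*0.740000] = 0.134166
  V(2,+2) = exp(-r*dt) * [p_u*0.000000 + p_m*0.000000 + p_d*0.000000] = 0.000000
  V(1,-1) = exp(-r*dt) * [p_u*1.258122 + p_m*4.083337 + p_d*6.331244] = 4.006369
  V(1,+0) = exp(-r*dt) * [p_u*0.134166 + p_m*1.258122 + p_d*4.083337] = 1.584005
  V(1,+1) = exp(-r*dt) * [p_u*0.000000 + p_m*0.134166 + p_d*1.258122] = 0.315982
  V(0,+0) = exp(-r*dt) * [p_u*0.315982 + p_m*1.584005 + p_d*4.006369] = 1.810082


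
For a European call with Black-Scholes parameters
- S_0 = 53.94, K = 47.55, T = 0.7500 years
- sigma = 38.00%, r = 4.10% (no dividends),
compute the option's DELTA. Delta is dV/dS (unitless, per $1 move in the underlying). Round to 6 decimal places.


d1 = 0.6411338871; d2 = 0.3120442337
phi(d1) = 0.3248262471; exp(-qT) = 1.0000000000; exp(-rT) = 0.9697179723
N(d1) = 0.7392821504
Delta = exp(-qT) * N(d1) = 1.0000000000 * 0.7392821504 = 0.739282

Answer: Delta = 0.739282


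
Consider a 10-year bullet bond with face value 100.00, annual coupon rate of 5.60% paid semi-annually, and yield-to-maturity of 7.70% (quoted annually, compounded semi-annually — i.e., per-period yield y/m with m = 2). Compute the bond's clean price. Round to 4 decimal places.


Coupon per period c = face * coupon_rate / m = 2.800000
Periods per year m = 2; per-period yield y/m = 0.038500
Number of cashflows N = 20
Cashflows (t years, CF_t, discount factor 1/(1+y/m)^(m*t), PV):
  t = 0.5000: CF_t = 2.800000, DF = 0.962927, PV = 2.696196
  t = 1.0000: CF_t = 2.800000, DF = 0.927229, PV = 2.596241
  t = 1.5000: CF_t = 2.800000, DF = 0.892854, PV = 2.499991
  t = 2.0000: CF_t = 2.800000, DF = 0.859754, PV = 2.407310
  t = 2.5000: CF_t = 2.800000, DF = 0.827880, PV = 2.318065
  t = 3.0000: CF_t = 2.800000, DF = 0.797188, PV = 2.232128
  t = 3.5000: CF_t = 2.800000, DF = 0.767635, PV = 2.149377
  t = 4.0000: CF_t = 2.800000, DF = 0.739176, PV = 2.069693
  t = 4.5000: CF_t = 2.800000, DF = 0.711773, PV = 1.992964
  t = 5.0000: CF_t = 2.800000, DF = 0.685386, PV = 1.919080
  t = 5.5000: CF_t = 2.800000, DF = 0.659977, PV = 1.847934
  t = 6.0000: CF_t = 2.800000, DF = 0.635509, PV = 1.779426
  t = 6.5000: CF_t = 2.800000, DF = 0.611949, PV = 1.713458
  t = 7.0000: CF_t = 2.800000, DF = 0.589263, PV = 1.649936
  t = 7.5000: CF_t = 2.800000, DF = 0.567417, PV = 1.588768
  t = 8.0000: CF_t = 2.800000, DF = 0.546381, PV = 1.529868
  t = 8.5000: CF_t = 2.800000, DF = 0.526126, PV = 1.473152
  t = 9.0000: CF_t = 2.800000, DF = 0.506621, PV = 1.418538
  t = 9.5000: CF_t = 2.800000, DF = 0.487839, PV = 1.365949
  t = 10.0000: CF_t = 102.800000, DF = 0.469753, PV = 48.290655
Price P = sum_t PV_t = 85.538731

Answer: Price = 85.5387


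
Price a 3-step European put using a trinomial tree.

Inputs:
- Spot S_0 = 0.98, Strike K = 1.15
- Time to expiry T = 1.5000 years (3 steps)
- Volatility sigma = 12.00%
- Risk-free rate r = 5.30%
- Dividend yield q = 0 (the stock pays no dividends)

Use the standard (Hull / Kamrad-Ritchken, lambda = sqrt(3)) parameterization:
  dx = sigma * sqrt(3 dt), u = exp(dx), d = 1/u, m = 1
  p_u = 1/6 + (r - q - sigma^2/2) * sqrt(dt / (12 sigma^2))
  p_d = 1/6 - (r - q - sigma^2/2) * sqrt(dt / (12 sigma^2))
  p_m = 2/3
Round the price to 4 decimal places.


Answer: Price = V(0,0) = 0.1061

Derivation:
dt = T/N = 0.500000; dx = sigma*sqrt(3*dt) = 0.146969
u = exp(dx) = 1.158319; d = 1/u = 0.863320
p_u = 0.244574, p_m = 0.666667, p_d = 0.088759
Discount per step: exp(-r*dt) = 0.973848
Stock lattice S(k, j) with j the centered position index:
  k=0: S(0,+0) = 0.9800
  k=1: S(1,-1) = 0.8461; S(1,+0) = 0.9800; S(1,+1) = 1.1352
  k=2: S(2,-2) = 0.7304; S(2,-1) = 0.8461; S(2,+0) = 0.9800; S(2,+1) = 1.1352; S(2,+2) = 1.3149
  k=3: S(3,-3) = 0.6306; S(3,-2) = 0.7304; S(3,-1) = 0.8461; S(3,+0) = 0.9800; S(3,+1) = 1.1352; S(3,+2) = 1.3149; S(3,+3) = 1.5230
Terminal payoffs V(N, j) = max(K - S_T, 0):
  V(3,-3) = 0.519417; V(3,-2) = 0.419584; V(3,-1) = 0.303946; V(3,+0) = 0.170000; V(3,+1) = 0.014848; V(3,+2) = 0.000000; V(3,+3) = 0.000000
Backward induction: V(k, j) = exp(-r*dt) * [p_u * V(k+1, j+1) + p_m * V(k+1, j) + p_d * V(k+1, j-1)]
  V(2,-2) = exp(-r*dt) * [p_u*0.303946 + p_m*0.419584 + p_d*0.519417] = 0.389698
  V(2,-1) = exp(-r*dt) * [p_u*0.170000 + p_m*0.303946 + p_d*0.419584] = 0.274090
  V(2,+0) = exp(-r*dt) * [p_u*0.014848 + p_m*0.170000 + p_d*0.303946] = 0.140178
  V(2,+1) = exp(-r*dt) * [p_u*0.000000 + p_m*0.014848 + p_d*0.170000] = 0.024334
  V(2,+2) = exp(-r*dt) * [p_u*0.000000 + p_m*0.000000 + p_d*0.014848] = 0.001283
  V(1,-1) = exp(-r*dt) * [p_u*0.140178 + p_m*0.274090 + p_d*0.389698] = 0.245020
  V(1,+0) = exp(-r*dt) * [p_u*0.024334 + p_m*0.140178 + p_d*0.274090] = 0.120496
  V(1,+1) = exp(-r*dt) * [p_u*0.001283 + p_m*0.024334 + p_d*0.140178] = 0.028221
  V(0,+0) = exp(-r*dt) * [p_u*0.028221 + p_m*0.120496 + p_d*0.245020] = 0.106130


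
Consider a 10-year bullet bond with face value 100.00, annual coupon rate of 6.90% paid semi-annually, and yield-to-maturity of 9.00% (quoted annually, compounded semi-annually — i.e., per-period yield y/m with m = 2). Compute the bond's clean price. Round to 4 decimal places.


Coupon per period c = face * coupon_rate / m = 3.450000
Periods per year m = 2; per-period yield y/m = 0.045000
Number of cashflows N = 20
Cashflows (t years, CF_t, discount factor 1/(1+y/m)^(m*t), PV):
  t = 0.5000: CF_t = 3.450000, DF = 0.956938, PV = 3.301435
  t = 1.0000: CF_t = 3.450000, DF = 0.915730, PV = 3.159268
  t = 1.5000: CF_t = 3.450000, DF = 0.876297, PV = 3.023223
  t = 2.0000: CF_t = 3.450000, DF = 0.838561, PV = 2.893037
  t = 2.5000: CF_t = 3.450000, DF = 0.802451, PV = 2.768456
  t = 3.0000: CF_t = 3.450000, DF = 0.767896, PV = 2.649240
  t = 3.5000: CF_t = 3.450000, DF = 0.734828, PV = 2.535158
  t = 4.0000: CF_t = 3.450000, DF = 0.703185, PV = 2.425989
  t = 4.5000: CF_t = 3.450000, DF = 0.672904, PV = 2.321520
  t = 5.0000: CF_t = 3.450000, DF = 0.643928, PV = 2.221551
  t = 5.5000: CF_t = 3.450000, DF = 0.616199, PV = 2.125886
  t = 6.0000: CF_t = 3.450000, DF = 0.589664, PV = 2.034340
  t = 6.5000: CF_t = 3.450000, DF = 0.564272, PV = 1.946737
  t = 7.0000: CF_t = 3.450000, DF = 0.539973, PV = 1.862906
  t = 7.5000: CF_t = 3.450000, DF = 0.516720, PV = 1.782686
  t = 8.0000: CF_t = 3.450000, DF = 0.494469, PV = 1.705919
  t = 8.5000: CF_t = 3.450000, DF = 0.473176, PV = 1.632459
  t = 9.0000: CF_t = 3.450000, DF = 0.452800, PV = 1.562161
  t = 9.5000: CF_t = 3.450000, DF = 0.433302, PV = 1.494891
  t = 10.0000: CF_t = 103.450000, DF = 0.414643, PV = 42.894804
Price P = sum_t PV_t = 86.341667

Answer: Price = 86.3417


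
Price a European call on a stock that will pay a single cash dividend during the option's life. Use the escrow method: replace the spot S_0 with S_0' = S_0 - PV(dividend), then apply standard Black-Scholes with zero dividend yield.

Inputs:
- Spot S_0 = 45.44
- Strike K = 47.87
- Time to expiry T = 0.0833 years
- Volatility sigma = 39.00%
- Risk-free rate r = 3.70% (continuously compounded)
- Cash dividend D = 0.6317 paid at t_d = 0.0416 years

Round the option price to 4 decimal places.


PV(D) = D * exp(-r * t_d) = 0.6317 * 0.99846198 = 0.63072844
S_0' = S_0 - PV(D) = 45.4400 - 0.63072844 = 44.80927156
d1 = (ln(S_0'/K) + (r + sigma^2/2)*T) / (sigma*sqrt(T)) = -0.50334463
d2 = d1 - sigma*sqrt(T) = -0.61590541
exp(-rT) = 0.99692264
N(d1) = 0.30736100; N(d2) = 0.26897847
C = S_0' * N(d1) - K * exp(-rT) * N(d2) = 44.80927156 * 0.30736100 - 47.8700 * 0.99692264 * 0.26897847 = 0.9362

Answer: Price = 0.9362


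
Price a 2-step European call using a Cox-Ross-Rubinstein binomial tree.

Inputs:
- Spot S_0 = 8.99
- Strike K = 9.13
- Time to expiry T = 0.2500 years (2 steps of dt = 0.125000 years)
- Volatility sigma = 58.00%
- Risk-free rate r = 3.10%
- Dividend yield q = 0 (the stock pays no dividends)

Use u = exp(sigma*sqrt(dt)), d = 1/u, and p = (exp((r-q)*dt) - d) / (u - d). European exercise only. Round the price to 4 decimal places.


dt = T/N = 0.125000
u = exp(sigma*sqrt(dt)) = 1.227600; d = 1/u = 0.814598
p = (exp((r-q)*dt) - d) / (u - d) = 0.458314
Discount per step: exp(-r*dt) = 0.996132
Stock lattice S(k, i) with i counting down-moves:
  k=0: S(0,0) = 8.9900
  k=1: S(1,0) = 11.0361; S(1,1) = 7.3232
  k=2: S(2,0) = 13.5479; S(2,1) = 8.9900; S(2,2) = 5.9655
Terminal payoffs V(N, i) = max(S_T - K, 0):
  V(2,0) = 4.417944; V(2,1) = 0.000000; V(2,2) = 0.000000
Backward induction: V(k, i) = exp(-r*dt) * [p * V(k+1, i) + (1-p) * V(k+1, i+1)].
  V(1,0) = exp(-r*dt) * [p*4.417944 + (1-p)*0.000000] = 2.016976
  V(1,1) = exp(-r*dt) * [p*0.000000 + (1-p)*0.000000] = 0.000000
  V(0,0) = exp(-r*dt) * [p*2.016976 + (1-p)*0.000000] = 0.920834

Answer: Price = V(0,0) = 0.9208


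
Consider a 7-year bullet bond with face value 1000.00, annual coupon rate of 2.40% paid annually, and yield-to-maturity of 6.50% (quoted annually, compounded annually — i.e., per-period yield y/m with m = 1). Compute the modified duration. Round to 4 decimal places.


Answer: Modified duration = 6.0544

Derivation:
Coupon per period c = face * coupon_rate / m = 24.000000
Periods per year m = 1; per-period yield y/m = 0.065000
Number of cashflows N = 7
Cashflows (t years, CF_t, discount factor 1/(1+y/m)^(m*t), PV):
  t = 1.0000: CF_t = 24.000000, DF = 0.938967, PV = 22.535211
  t = 2.0000: CF_t = 24.000000, DF = 0.881659, PV = 21.159823
  t = 3.0000: CF_t = 24.000000, DF = 0.827849, PV = 19.868378
  t = 4.0000: CF_t = 24.000000, DF = 0.777323, PV = 18.655754
  t = 5.0000: CF_t = 24.000000, DF = 0.729881, PV = 17.517140
  t = 6.0000: CF_t = 24.000000, DF = 0.685334, PV = 16.448019
  t = 7.0000: CF_t = 1024.000000, DF = 0.643506, PV = 658.950364
Price P = sum_t PV_t = 775.134689
First compute Macaulay numerator sum_t t * PV_t:
  t * PV_t at t = 1.0000: 22.535211
  t * PV_t at t = 2.0000: 42.319646
  t * PV_t at t = 3.0000: 59.605135
  t * PV_t at t = 4.0000: 74.623017
  t * PV_t at t = 5.0000: 87.585700
  t * PV_t at t = 6.0000: 98.688113
  t * PV_t at t = 7.0000: 4612.652548
Macaulay duration D = 4998.009370 / 775.134689 = 6.447924
Modified duration = D / (1 + y/m) = 6.447924 / (1 + 0.065000) = 6.054388


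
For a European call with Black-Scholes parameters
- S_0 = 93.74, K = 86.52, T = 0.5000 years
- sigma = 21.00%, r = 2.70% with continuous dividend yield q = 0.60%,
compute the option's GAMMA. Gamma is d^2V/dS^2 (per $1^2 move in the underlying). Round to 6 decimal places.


d1 = 0.6847109680; d2 = 0.5362185439
phi(d1) = 0.3155768364; exp(-qT) = 0.9970044955; exp(-rT) = 0.9865907163
Gamma = exp(-qT) * phi(d1) / (S * sigma * sqrt(T)) = 0.9970044955 * 0.3155768364 / (93.7400 * 0.2100 * 0.7071067812) = 0.022603

Answer: Gamma = 0.022603


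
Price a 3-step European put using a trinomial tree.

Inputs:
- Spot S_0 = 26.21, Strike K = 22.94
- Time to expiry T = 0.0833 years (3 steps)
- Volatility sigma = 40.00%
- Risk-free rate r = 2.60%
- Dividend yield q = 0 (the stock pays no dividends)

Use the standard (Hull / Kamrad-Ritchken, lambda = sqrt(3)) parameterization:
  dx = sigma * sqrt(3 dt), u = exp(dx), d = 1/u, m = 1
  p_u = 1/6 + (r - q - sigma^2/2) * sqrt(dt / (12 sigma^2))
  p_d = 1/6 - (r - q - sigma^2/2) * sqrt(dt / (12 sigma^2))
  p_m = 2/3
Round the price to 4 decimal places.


dt = T/N = 0.027767; dx = sigma*sqrt(3*dt) = 0.115447
u = exp(dx) = 1.122375; d = 1/u = 0.890968
p_u = 0.160173, p_m = 0.666667, p_d = 0.173161
Discount per step: exp(-r*dt) = 0.999278
Stock lattice S(k, j) with j the centered position index:
  k=0: S(0,+0) = 26.2100
  k=1: S(1,-1) = 23.3523; S(1,+0) = 26.2100; S(1,+1) = 29.4174
  k=2: S(2,-2) = 20.8061; S(2,-1) = 23.3523; S(2,+0) = 26.2100; S(2,+1) = 29.4174; S(2,+2) = 33.0174
  k=3: S(3,-3) = 18.5376; S(3,-2) = 20.8061; S(3,-1) = 23.3523; S(3,+0) = 26.2100; S(3,+1) = 29.4174; S(3,+2) = 33.0174; S(3,+3) = 37.0579
Terminal payoffs V(N, j) = max(K - S_T, 0):
  V(3,-3) = 4.402418; V(3,-2) = 2.133881; V(3,-1) = 0.000000; V(3,+0) = 0.000000; V(3,+1) = 0.000000; V(3,+2) = 0.000000; V(3,+3) = 0.000000
Backward induction: V(k, j) = exp(-r*dt) * [p_u * V(k+1, j+1) + p_m * V(k+1, j) + p_d * V(k+1, j-1)]
  V(2,-2) = exp(-r*dt) * [p_u*0.000000 + p_m*2.133881 + p_d*4.402418] = 2.183336
  V(2,-1) = exp(-r*dt) * [p_u*0.000000 + p_m*0.000000 + p_d*2.133881] = 0.369237
  V(2,+0) = exp(-r*dt) * [p_u*0.000000 + p_m*0.000000 + p_d*0.000000] = 0.000000
  V(2,+1) = exp(-r*dt) * [p_u*0.000000 + p_m*0.000000 + p_d*0.000000] = 0.000000
  V(2,+2) = exp(-r*dt) * [p_u*0.000000 + p_m*0.000000 + p_d*0.000000] = 0.000000
  V(1,-1) = exp(-r*dt) * [p_u*0.000000 + p_m*0.369237 + p_d*2.183336] = 0.623775
  V(1,+0) = exp(-r*dt) * [p_u*0.000000 + p_m*0.000000 + p_d*0.369237] = 0.063891
  V(1,+1) = exp(-r*dt) * [p_u*0.000000 + p_m*0.000000 + p_d*0.000000] = 0.000000
  V(0,+0) = exp(-r*dt) * [p_u*0.000000 + p_m*0.063891 + p_d*0.623775] = 0.150499

Answer: Price = V(0,0) = 0.1505


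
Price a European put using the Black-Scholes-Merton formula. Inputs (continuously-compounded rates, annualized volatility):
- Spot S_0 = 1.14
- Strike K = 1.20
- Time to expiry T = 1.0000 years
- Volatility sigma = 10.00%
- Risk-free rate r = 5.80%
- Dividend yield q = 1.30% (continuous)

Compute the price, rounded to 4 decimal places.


Answer: Price = 0.0487

Derivation:
d1 = (ln(S/K) + (r - q + 0.5*sigma^2) * T) / (sigma * sqrt(T)) = -0.01293294
d2 = d1 - sigma * sqrt(T) = -0.11293294
exp(-rT) = 0.94364995; exp(-qT) = 0.98708414
P = K * exp(-rT) * N(-d2) - S_0 * exp(-qT) * N(-d1)
N(-d1) = 0.50515935; N(-d2) = 0.54495814
P = 1.2000 * 0.94364995 * 0.54495814 - 1.1400 * 0.98708414 * 0.50515935 = 0.0487


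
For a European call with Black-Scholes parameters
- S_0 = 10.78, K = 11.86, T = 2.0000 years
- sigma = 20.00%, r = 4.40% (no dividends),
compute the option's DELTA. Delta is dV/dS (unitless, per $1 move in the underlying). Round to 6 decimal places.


d1 = 0.1149797060; d2 = -0.1678630065
phi(d1) = 0.3963139021; exp(-qT) = 1.0000000000; exp(-rT) = 0.9157608767
N(d1) = 0.5457693962
Delta = exp(-qT) * N(d1) = 1.0000000000 * 0.5457693962 = 0.545769

Answer: Delta = 0.545769


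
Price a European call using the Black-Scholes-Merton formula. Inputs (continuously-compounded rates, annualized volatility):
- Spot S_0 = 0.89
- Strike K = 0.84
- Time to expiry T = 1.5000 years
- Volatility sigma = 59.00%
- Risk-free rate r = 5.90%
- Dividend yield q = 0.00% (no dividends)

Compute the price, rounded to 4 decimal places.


Answer: Price = 0.2991

Derivation:
d1 = (ln(S/K) + (r - q + 0.5*sigma^2) * T) / (sigma * sqrt(T)) = 0.56379030
d2 = d1 - sigma * sqrt(T) = -0.15880918
exp(-rT) = 0.91530311; exp(-qT) = 1.00000000
C = S_0 * exp(-qT) * N(d1) - K * exp(-rT) * N(d2)
N(d1) = 0.71355157; N(d2) = 0.43690961
C = 0.8900 * 1.00000000 * 0.71355157 - 0.8400 * 0.91530311 * 0.43690961 = 0.2991


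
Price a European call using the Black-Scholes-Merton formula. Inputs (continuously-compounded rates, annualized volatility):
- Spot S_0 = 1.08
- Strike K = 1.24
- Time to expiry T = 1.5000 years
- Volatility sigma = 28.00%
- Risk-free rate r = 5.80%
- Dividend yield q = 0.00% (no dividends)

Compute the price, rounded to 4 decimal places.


Answer: Price = 0.1242

Derivation:
d1 = (ln(S/K) + (r - q + 0.5*sigma^2) * T) / (sigma * sqrt(T)) = 0.02230687
d2 = d1 - sigma * sqrt(T) = -0.32062170
exp(-rT) = 0.91667710; exp(-qT) = 1.00000000
C = S_0 * exp(-qT) * N(d1) - K * exp(-rT) * N(d2)
N(d1) = 0.50889841; N(d2) = 0.37424855
C = 1.0800 * 1.00000000 * 0.50889841 - 1.2400 * 0.91667710 * 0.37424855 = 0.1242


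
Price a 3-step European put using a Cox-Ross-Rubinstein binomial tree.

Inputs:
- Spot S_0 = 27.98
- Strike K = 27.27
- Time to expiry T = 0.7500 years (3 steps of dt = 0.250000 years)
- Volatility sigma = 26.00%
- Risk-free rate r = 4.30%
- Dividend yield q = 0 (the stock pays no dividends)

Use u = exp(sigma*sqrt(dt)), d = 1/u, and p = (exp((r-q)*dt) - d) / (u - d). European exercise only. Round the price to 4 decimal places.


dt = T/N = 0.250000
u = exp(sigma*sqrt(dt)) = 1.138828; d = 1/u = 0.878095
p = (exp((r-q)*dt) - d) / (u - d) = 0.508998
Discount per step: exp(-r*dt) = 0.989308
Stock lattice S(k, i) with i counting down-moves:
  k=0: S(0,0) = 27.9800
  k=1: S(1,0) = 31.8644; S(1,1) = 24.5691
  k=2: S(2,0) = 36.2881; S(2,1) = 27.9800; S(2,2) = 21.5740
  k=3: S(3,0) = 41.3259; S(3,1) = 31.8644; S(3,2) = 24.5691; S(3,3) = 18.9441
Terminal payoffs V(N, i) = max(K - S_T, 0):
  V(3,0) = 0.000000; V(3,1) = 0.000000; V(3,2) = 2.700890; V(3,3) = 8.325949
Backward induction: V(k, i) = exp(-r*dt) * [p * V(k+1, i) + (1-p) * V(k+1, i+1)].
  V(2,0) = exp(-r*dt) * [p*0.000000 + (1-p)*0.000000] = 0.000000
  V(2,1) = exp(-r*dt) * [p*0.000000 + (1-p)*2.700890] = 1.311963
  V(2,2) = exp(-r*dt) * [p*2.700890 + (1-p)*8.325949] = 5.404394
  V(1,0) = exp(-r*dt) * [p*0.000000 + (1-p)*1.311963] = 0.637288
  V(1,1) = exp(-r*dt) * [p*1.311963 + (1-p)*5.404394] = 3.285841
  V(0,0) = exp(-r*dt) * [p*0.637288 + (1-p)*3.285841] = 1.917014

Answer: Price = V(0,0) = 1.9170


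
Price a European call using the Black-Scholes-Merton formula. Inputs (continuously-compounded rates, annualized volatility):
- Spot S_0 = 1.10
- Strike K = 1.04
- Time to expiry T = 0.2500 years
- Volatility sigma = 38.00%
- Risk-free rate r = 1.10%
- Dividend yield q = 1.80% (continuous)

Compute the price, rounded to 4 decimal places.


Answer: Price = 0.1129

Derivation:
d1 = (ln(S/K) + (r - q + 0.5*sigma^2) * T) / (sigma * sqrt(T)) = 0.38099719
d2 = d1 - sigma * sqrt(T) = 0.19099719
exp(-rT) = 0.99725378; exp(-qT) = 0.99551011
C = S_0 * exp(-qT) * N(d1) - K * exp(-rT) * N(d2)
N(d1) = 0.64839733; N(d2) = 0.57573610
C = 1.1000 * 0.99551011 * 0.64839733 - 1.0400 * 0.99725378 * 0.57573610 = 0.1129


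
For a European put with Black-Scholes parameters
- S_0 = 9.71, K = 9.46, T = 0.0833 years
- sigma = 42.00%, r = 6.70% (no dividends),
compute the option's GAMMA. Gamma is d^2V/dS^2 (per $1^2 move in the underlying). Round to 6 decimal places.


d1 = 0.3218304140; d2 = 0.2006111086
phi(d1) = 0.3788079461; exp(-qT) = 1.0000000000; exp(-rT) = 0.9944344454
Gamma = exp(-qT) * phi(d1) / (S * sigma * sqrt(T)) = 1.0000000000 * 0.3788079461 / (9.7100 * 0.4200 * 0.2886173938) = 0.321831

Answer: Gamma = 0.321831


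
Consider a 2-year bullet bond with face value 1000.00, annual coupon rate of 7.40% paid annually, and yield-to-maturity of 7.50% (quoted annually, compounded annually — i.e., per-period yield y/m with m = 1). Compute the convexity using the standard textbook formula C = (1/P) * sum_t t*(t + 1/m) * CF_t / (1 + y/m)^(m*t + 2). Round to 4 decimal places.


Coupon per period c = face * coupon_rate / m = 74.000000
Periods per year m = 1; per-period yield y/m = 0.075000
Number of cashflows N = 2
Cashflows (t years, CF_t, discount factor 1/(1+y/m)^(m*t), PV):
  t = 1.0000: CF_t = 74.000000, DF = 0.930233, PV = 68.837209
  t = 2.0000: CF_t = 1074.000000, DF = 0.865333, PV = 929.367226
Price P = sum_t PV_t = 998.204435
Convexity numerator sum_t t*(t + 1/m) * CF_t / (1+y/m)^(m*t + 2):
  t = 1.0000: term = 119.134164
  t = 2.0000: term = 4825.270614
Convexity = (1/P) * sum = 4944.404778 / 998.204435 = 4.953299

Answer: Convexity = 4.9533


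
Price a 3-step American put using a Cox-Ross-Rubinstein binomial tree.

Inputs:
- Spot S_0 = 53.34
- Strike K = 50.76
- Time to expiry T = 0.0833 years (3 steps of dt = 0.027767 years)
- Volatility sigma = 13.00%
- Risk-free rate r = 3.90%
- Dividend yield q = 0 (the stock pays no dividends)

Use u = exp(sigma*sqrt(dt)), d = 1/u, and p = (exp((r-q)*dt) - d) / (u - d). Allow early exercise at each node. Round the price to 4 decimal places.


dt = T/N = 0.027767
u = exp(sigma*sqrt(dt)) = 1.021899; d = 1/u = 0.978571
p = (exp((r-q)*dt) - d) / (u - d) = 0.519591
Discount per step: exp(-r*dt) = 0.998918
Stock lattice S(k, i) with i counting down-moves:
  k=0: S(0,0) = 53.3400
  k=1: S(1,0) = 54.5081; S(1,1) = 52.1970
  k=2: S(2,0) = 55.7017; S(2,1) = 53.3400; S(2,2) = 51.0784
  k=3: S(3,0) = 56.9215; S(3,1) = 54.5081; S(3,2) = 52.1970; S(3,3) = 49.9838
Terminal payoffs V(N, i) = max(K - S_T, 0):
  V(3,0) = 0.000000; V(3,1) = 0.000000; V(3,2) = 0.000000; V(3,3) = 0.776172
Backward induction: V(k, i) = exp(-r*dt) * [p * V(k+1, i) + (1-p) * V(k+1, i+1)]; then take max(V_cont, immediate exercise) for American.
  V(2,0) = exp(-r*dt) * [p*0.000000 + (1-p)*0.000000] = 0.000000; exercise = 0.000000; V(2,0) = max -> 0.000000
  V(2,1) = exp(-r*dt) * [p*0.000000 + (1-p)*0.000000] = 0.000000; exercise = 0.000000; V(2,1) = max -> 0.000000
  V(2,2) = exp(-r*dt) * [p*0.000000 + (1-p)*0.776172] = 0.372476; exercise = 0.000000; V(2,2) = max -> 0.372476
  V(1,0) = exp(-r*dt) * [p*0.000000 + (1-p)*0.000000] = 0.000000; exercise = 0.000000; V(1,0) = max -> 0.000000
  V(1,1) = exp(-r*dt) * [p*0.000000 + (1-p)*0.372476] = 0.178747; exercise = 0.000000; V(1,1) = max -> 0.178747
  V(0,0) = exp(-r*dt) * [p*0.000000 + (1-p)*0.178747] = 0.085779; exercise = 0.000000; V(0,0) = max -> 0.085779

Answer: Price = V(0,0) = 0.0858


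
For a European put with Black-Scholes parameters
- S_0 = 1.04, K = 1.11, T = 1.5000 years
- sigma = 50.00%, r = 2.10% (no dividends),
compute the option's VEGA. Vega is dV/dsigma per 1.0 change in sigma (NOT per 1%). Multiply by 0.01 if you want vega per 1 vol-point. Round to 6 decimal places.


d1 = 0.2512534674; d2 = -0.3611189683
phi(d1) = 0.3865466631; exp(-qT) = 1.0000000000; exp(-rT) = 0.9689909565
Vega = S * exp(-qT) * phi(d1) * sqrt(T) = 1.0400 * 1.0000000000 * 0.3865466631 * 1.2247448714 = 0.492358

Answer: Vega = 0.492358


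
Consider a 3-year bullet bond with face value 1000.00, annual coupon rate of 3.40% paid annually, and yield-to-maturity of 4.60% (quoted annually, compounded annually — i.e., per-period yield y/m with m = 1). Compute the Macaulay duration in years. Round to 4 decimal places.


Answer: Macaulay duration = 2.9006 years

Derivation:
Coupon per period c = face * coupon_rate / m = 34.000000
Periods per year m = 1; per-period yield y/m = 0.046000
Number of cashflows N = 3
Cashflows (t years, CF_t, discount factor 1/(1+y/m)^(m*t), PV):
  t = 1.0000: CF_t = 34.000000, DF = 0.956023, PV = 32.504780
  t = 2.0000: CF_t = 34.000000, DF = 0.913980, PV = 31.075316
  t = 3.0000: CF_t = 1034.000000, DF = 0.873786, PV = 903.494442
Price P = sum_t PV_t = 967.074537
Macaulay numerator sum_t t * PV_t:
  t * PV_t at t = 1.0000: 32.504780
  t * PV_t at t = 2.0000: 62.150631
  t * PV_t at t = 3.0000: 2710.483325
Macaulay duration D = (sum_t t * PV_t) / P = 2805.138737 / 967.074537 = 2.900644


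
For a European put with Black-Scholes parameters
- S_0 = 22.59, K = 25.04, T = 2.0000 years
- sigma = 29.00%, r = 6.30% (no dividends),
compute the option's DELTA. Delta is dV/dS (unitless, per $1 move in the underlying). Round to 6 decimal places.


Answer: Delta = -0.396961

Derivation:
d1 = 0.2612217870; d2 = -0.1489001461
phi(d1) = 0.3855605829; exp(-qT) = 1.0000000000; exp(-rT) = 0.8816148468
N(-d1) = 0.3969607388
Delta = -exp(-qT) * N(-d1) = -1.0000000000 * 0.3969607388 = -0.396961


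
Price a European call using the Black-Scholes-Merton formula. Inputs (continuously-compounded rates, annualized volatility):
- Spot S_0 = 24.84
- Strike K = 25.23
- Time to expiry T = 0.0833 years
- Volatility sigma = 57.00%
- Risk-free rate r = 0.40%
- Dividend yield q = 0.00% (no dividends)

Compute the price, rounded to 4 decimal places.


d1 = (ln(S/K) + (r - q + 0.5*sigma^2) * T) / (sigma * sqrt(T)) = -0.01041396
d2 = d1 - sigma * sqrt(T) = -0.17492588
exp(-rT) = 0.99966686; exp(-qT) = 1.00000000
C = S_0 * exp(-qT) * N(d1) - K * exp(-rT) * N(d2)
N(d1) = 0.49584551; N(d2) = 0.43056894
C = 24.8400 * 1.00000000 * 0.49584551 - 25.2300 * 0.99966686 * 0.43056894 = 1.4572

Answer: Price = 1.4572


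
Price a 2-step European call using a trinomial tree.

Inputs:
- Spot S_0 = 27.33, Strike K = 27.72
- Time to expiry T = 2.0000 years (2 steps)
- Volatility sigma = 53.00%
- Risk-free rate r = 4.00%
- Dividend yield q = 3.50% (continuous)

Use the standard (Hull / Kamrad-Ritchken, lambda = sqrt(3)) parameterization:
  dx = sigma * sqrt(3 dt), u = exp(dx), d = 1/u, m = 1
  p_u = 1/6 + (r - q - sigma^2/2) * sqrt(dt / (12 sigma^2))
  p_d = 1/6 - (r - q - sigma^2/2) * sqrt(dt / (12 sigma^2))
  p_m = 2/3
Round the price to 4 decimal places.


dt = T/N = 1.000000; dx = sigma*sqrt(3*dt) = 0.917987
u = exp(dx) = 2.504244; d = 1/u = 0.399322
p_u = 0.092891, p_m = 0.666667, p_d = 0.240442
Discount per step: exp(-r*dt) = 0.960789
Stock lattice S(k, j) with j the centered position index:
  k=0: S(0,+0) = 27.3300
  k=1: S(1,-1) = 10.9135; S(1,+0) = 27.3300; S(1,+1) = 68.4410
  k=2: S(2,-2) = 4.3580; S(2,-1) = 10.9135; S(2,+0) = 27.3300; S(2,+1) = 68.4410; S(2,+2) = 171.3929
Terminal payoffs V(N, j) = max(S_T - K, 0):
  V(2,-2) = 0.000000; V(2,-1) = 0.000000; V(2,+0) = 0.000000; V(2,+1) = 40.720991; V(2,+2) = 143.672947
Backward induction: V(k, j) = exp(-r*dt) * [p_u * V(k+1, j+1) + p_m * V(k+1, j) + p_d * V(k+1, j-1)]
  V(1,-1) = exp(-r*dt) * [p_u*0.000000 + p_m*0.000000 + p_d*0.000000] = 0.000000
  V(1,+0) = exp(-r*dt) * [p_u*40.720991 + p_m*0.000000 + p_d*0.000000] = 3.634299
  V(1,+1) = exp(-r*dt) * [p_u*143.672947 + p_m*40.720991 + p_d*0.000000] = 38.905503
  V(0,+0) = exp(-r*dt) * [p_u*38.905503 + p_m*3.634299 + p_d*0.000000] = 5.800133

Answer: Price = V(0,0) = 5.8001


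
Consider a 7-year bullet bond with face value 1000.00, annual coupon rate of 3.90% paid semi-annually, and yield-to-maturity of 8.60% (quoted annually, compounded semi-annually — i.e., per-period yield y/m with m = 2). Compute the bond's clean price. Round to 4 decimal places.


Answer: Price = 756.6115

Derivation:
Coupon per period c = face * coupon_rate / m = 19.500000
Periods per year m = 2; per-period yield y/m = 0.043000
Number of cashflows N = 14
Cashflows (t years, CF_t, discount factor 1/(1+y/m)^(m*t), PV):
  t = 0.5000: CF_t = 19.500000, DF = 0.958773, PV = 18.696069
  t = 1.0000: CF_t = 19.500000, DF = 0.919245, PV = 17.925282
  t = 1.5000: CF_t = 19.500000, DF = 0.881347, PV = 17.186272
  t = 2.0000: CF_t = 19.500000, DF = 0.845012, PV = 16.477730
  t = 2.5000: CF_t = 19.500000, DF = 0.810174, PV = 15.798399
  t = 3.0000: CF_t = 19.500000, DF = 0.776773, PV = 15.147074
  t = 3.5000: CF_t = 19.500000, DF = 0.744749, PV = 14.522603
  t = 4.0000: CF_t = 19.500000, DF = 0.714045, PV = 13.923876
  t = 4.5000: CF_t = 19.500000, DF = 0.684607, PV = 13.349833
  t = 5.0000: CF_t = 19.500000, DF = 0.656382, PV = 12.799456
  t = 5.5000: CF_t = 19.500000, DF = 0.629322, PV = 12.271770
  t = 6.0000: CF_t = 19.500000, DF = 0.603376, PV = 11.765839
  t = 6.5000: CF_t = 19.500000, DF = 0.578501, PV = 11.280766
  t = 7.0000: CF_t = 1019.500000, DF = 0.554651, PV = 565.466540
Price P = sum_t PV_t = 756.611510


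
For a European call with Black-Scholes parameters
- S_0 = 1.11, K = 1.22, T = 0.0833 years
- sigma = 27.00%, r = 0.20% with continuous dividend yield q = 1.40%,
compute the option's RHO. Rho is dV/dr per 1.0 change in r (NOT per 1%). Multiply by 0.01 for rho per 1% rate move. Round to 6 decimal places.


Answer: Rho = 0.010471

Derivation:
d1 = -1.1864247143; d2 = -1.2643514106
phi(d1) = 0.1973571328; exp(-qT) = 0.9988344797; exp(-rT) = 0.9998334139
N(d2) = 0.1030519623
Rho = K*T*exp(-rT)*N(d2) = 1.2200 * 0.0833 * 0.9998334139 * 0.1030519623 = 0.010471


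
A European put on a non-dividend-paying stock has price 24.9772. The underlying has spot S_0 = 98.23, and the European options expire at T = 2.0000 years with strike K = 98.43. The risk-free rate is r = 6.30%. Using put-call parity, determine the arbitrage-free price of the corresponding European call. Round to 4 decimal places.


Answer: Call price = 36.4299

Derivation:
Put-call parity: C - P = S_0 * exp(-qT) - K * exp(-rT).
S_0 * exp(-qT) = 98.2300 * 1.00000000 = 98.23000000
K * exp(-rT) = 98.4300 * 0.88161485 = 86.77734937
C = P + S*exp(-qT) - K*exp(-rT)
C = 24.9772 + 98.23000000 - 86.77734937 = 36.4299


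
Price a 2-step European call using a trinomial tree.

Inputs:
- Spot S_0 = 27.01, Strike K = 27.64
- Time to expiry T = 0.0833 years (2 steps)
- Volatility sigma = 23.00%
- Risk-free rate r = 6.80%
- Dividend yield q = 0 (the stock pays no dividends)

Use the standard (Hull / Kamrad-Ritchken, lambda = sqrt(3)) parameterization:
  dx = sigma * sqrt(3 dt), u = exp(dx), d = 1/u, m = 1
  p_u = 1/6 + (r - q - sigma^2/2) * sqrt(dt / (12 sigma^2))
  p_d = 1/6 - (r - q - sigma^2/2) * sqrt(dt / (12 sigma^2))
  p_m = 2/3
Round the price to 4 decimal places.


dt = T/N = 0.041650; dx = sigma*sqrt(3*dt) = 0.081301
u = exp(dx) = 1.084697; d = 1/u = 0.921916
p_u = 0.177310, p_m = 0.666667, p_d = 0.156024
Discount per step: exp(-r*dt) = 0.997172
Stock lattice S(k, j) with j the centered position index:
  k=0: S(0,+0) = 27.0100
  k=1: S(1,-1) = 24.9010; S(1,+0) = 27.0100; S(1,+1) = 29.2977
  k=2: S(2,-2) = 22.9566; S(2,-1) = 24.9010; S(2,+0) = 27.0100; S(2,+1) = 29.2977; S(2,+2) = 31.7791
Terminal payoffs V(N, j) = max(S_T - K, 0):
  V(2,-2) = 0.000000; V(2,-1) = 0.000000; V(2,+0) = 0.000000; V(2,+1) = 1.657676; V(2,+2) = 4.139111
Backward induction: V(k, j) = exp(-r*dt) * [p_u * V(k+1, j+1) + p_m * V(k+1, j) + p_d * V(k+1, j-1)]
  V(1,-1) = exp(-r*dt) * [p_u*0.000000 + p_m*0.000000 + p_d*0.000000] = 0.000000
  V(1,+0) = exp(-r*dt) * [p_u*1.657676 + p_m*0.000000 + p_d*0.000000] = 0.293090
  V(1,+1) = exp(-r*dt) * [p_u*4.139111 + p_m*1.657676 + p_d*0.000000] = 1.833820
  V(0,+0) = exp(-r*dt) * [p_u*1.833820 + p_m*0.293090 + p_d*0.000000] = 0.519075

Answer: Price = V(0,0) = 0.5191


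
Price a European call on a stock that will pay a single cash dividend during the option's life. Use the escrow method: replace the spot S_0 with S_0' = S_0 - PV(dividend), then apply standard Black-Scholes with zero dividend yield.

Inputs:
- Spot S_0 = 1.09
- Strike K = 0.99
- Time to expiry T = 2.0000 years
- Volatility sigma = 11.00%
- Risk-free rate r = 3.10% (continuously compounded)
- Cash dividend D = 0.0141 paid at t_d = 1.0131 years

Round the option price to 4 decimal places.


Answer: Price = 0.1605

Derivation:
PV(D) = D * exp(-r * t_d) = 0.0141 * 0.96908195 = 0.01366406
S_0' = S_0 - PV(D) = 1.0900 - 0.01366406 = 1.07633594
d1 = (ln(S_0'/K) + (r + sigma^2/2)*T) / (sigma*sqrt(T)) = 1.01381734
d2 = d1 - sigma*sqrt(T) = 0.85825384
exp(-rT) = 0.93988289
N(d1) = 0.84466504; N(d2) = 0.80462385
C = S_0' * N(d1) - K * exp(-rT) * N(d2) = 1.07633594 * 0.84466504 - 0.9900 * 0.93988289 * 0.80462385 = 0.1605


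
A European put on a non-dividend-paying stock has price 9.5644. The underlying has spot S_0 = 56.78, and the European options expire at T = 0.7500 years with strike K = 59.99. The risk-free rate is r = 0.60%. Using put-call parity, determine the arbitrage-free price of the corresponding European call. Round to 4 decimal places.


Answer: Call price = 6.6237

Derivation:
Put-call parity: C - P = S_0 * exp(-qT) - K * exp(-rT).
S_0 * exp(-qT) = 56.7800 * 1.00000000 = 56.78000000
K * exp(-rT) = 59.9900 * 0.99551011 = 59.72065149
C = P + S*exp(-qT) - K*exp(-rT)
C = 9.5644 + 56.78000000 - 59.72065149 = 6.6237


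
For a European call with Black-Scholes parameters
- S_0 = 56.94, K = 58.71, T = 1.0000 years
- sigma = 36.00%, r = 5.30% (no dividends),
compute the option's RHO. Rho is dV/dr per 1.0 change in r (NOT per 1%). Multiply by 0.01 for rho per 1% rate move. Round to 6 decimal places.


Answer: Rho = 25.228815

Derivation:
d1 = 0.2421889216; d2 = -0.1178110784
phi(d1) = 0.3874121095; exp(-qT) = 1.0000000000; exp(-rT) = 0.9483800125
N(d2) = 0.4531086757
Rho = K*T*exp(-rT)*N(d2) = 58.7100 * 1.0000 * 0.9483800125 * 0.4531086757 = 25.228815


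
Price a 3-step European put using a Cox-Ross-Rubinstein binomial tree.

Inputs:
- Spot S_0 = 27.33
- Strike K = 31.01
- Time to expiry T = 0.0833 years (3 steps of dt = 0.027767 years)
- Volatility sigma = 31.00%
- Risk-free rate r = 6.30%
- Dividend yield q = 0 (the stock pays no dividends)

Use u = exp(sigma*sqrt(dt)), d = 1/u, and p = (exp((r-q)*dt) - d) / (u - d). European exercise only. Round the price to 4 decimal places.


dt = T/N = 0.027767
u = exp(sigma*sqrt(dt)) = 1.053014; d = 1/u = 0.949655
p = (exp((r-q)*dt) - d) / (u - d) = 0.504028
Discount per step: exp(-r*dt) = 0.998252
Stock lattice S(k, i) with i counting down-moves:
  k=0: S(0,0) = 27.3300
  k=1: S(1,0) = 28.7789; S(1,1) = 25.9541
  k=2: S(2,0) = 30.3045; S(2,1) = 27.3300; S(2,2) = 24.6474
  k=3: S(3,0) = 31.9111; S(3,1) = 28.7789; S(3,2) = 25.9541; S(3,3) = 23.4066
Terminal payoffs V(N, i) = max(K - S_T, 0):
  V(3,0) = 0.000000; V(3,1) = 2.231133; V(3,2) = 5.055924; V(3,3) = 7.603448
Backward induction: V(k, i) = exp(-r*dt) * [p * V(k+1, i) + (1-p) * V(k+1, i+1)].
  V(2,0) = exp(-r*dt) * [p*0.000000 + (1-p)*2.231133] = 1.104645
  V(2,1) = exp(-r*dt) * [p*2.231133 + (1-p)*5.055924] = 3.625802
  V(2,2) = exp(-r*dt) * [p*5.055924 + (1-p)*7.603448] = 6.308379
  V(1,0) = exp(-r*dt) * [p*1.104645 + (1-p)*3.625802] = 2.350952
  V(1,1) = exp(-r*dt) * [p*3.625802 + (1-p)*6.308379] = 4.947622
  V(0,0) = exp(-r*dt) * [p*2.350952 + (1-p)*4.947622] = 3.632467

Answer: Price = V(0,0) = 3.6325


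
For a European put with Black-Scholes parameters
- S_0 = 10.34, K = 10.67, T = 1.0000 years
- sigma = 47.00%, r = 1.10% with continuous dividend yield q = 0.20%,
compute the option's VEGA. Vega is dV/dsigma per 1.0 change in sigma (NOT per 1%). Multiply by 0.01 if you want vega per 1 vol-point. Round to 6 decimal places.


Answer: Vega = 4.045235

Derivation:
d1 = 0.1873059655; d2 = -0.2826940345
phi(d1) = 0.3920051523; exp(-qT) = 0.9980019987; exp(-rT) = 0.9890602788
Vega = S * exp(-qT) * phi(d1) * sqrt(T) = 10.3400 * 0.9980019987 * 0.3920051523 * 1.0000000000 = 4.045235


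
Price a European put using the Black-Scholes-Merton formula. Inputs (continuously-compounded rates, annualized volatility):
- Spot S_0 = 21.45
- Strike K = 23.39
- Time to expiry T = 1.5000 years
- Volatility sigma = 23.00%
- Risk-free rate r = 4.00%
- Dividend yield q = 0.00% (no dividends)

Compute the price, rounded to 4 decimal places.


Answer: Price = 2.7346

Derivation:
d1 = (ln(S/K) + (r - q + 0.5*sigma^2) * T) / (sigma * sqrt(T)) = 0.04647309
d2 = d1 - sigma * sqrt(T) = -0.23521824
exp(-rT) = 0.94176453; exp(-qT) = 1.00000000
P = K * exp(-rT) * N(-d2) - S_0 * exp(-qT) * N(-d1)
N(-d1) = 0.48146659; N(-d2) = 0.59298032
P = 23.3900 * 0.94176453 * 0.59298032 - 21.4500 * 1.00000000 * 0.48146659 = 2.7346


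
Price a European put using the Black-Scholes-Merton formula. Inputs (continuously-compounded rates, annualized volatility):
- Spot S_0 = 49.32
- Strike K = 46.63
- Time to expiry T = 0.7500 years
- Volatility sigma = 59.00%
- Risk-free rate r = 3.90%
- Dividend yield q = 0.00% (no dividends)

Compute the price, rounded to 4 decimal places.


d1 = (ln(S/K) + (r - q + 0.5*sigma^2) * T) / (sigma * sqrt(T)) = 0.42248940
d2 = d1 - sigma * sqrt(T) = -0.08846559
exp(-rT) = 0.97117364; exp(-qT) = 1.00000000
P = K * exp(-rT) * N(-d2) - S_0 * exp(-qT) * N(-d1)
N(-d1) = 0.33633392; N(-d2) = 0.53524668
P = 46.6300 * 0.97117364 * 0.53524668 - 49.3200 * 1.00000000 * 0.33633392 = 7.6511

Answer: Price = 7.6511


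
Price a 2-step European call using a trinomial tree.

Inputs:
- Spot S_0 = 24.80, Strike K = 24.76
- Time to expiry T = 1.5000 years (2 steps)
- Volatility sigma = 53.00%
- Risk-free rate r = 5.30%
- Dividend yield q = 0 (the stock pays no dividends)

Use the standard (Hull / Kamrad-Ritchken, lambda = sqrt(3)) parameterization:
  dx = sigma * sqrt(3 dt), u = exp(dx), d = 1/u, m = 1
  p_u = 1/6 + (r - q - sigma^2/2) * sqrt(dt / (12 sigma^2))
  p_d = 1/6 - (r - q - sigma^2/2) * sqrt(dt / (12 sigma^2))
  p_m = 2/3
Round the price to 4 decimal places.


dt = T/N = 0.750000; dx = sigma*sqrt(3*dt) = 0.795000
u = exp(dx) = 2.214441; d = 1/u = 0.451581
p_u = 0.125417, p_m = 0.666667, p_d = 0.207917
Discount per step: exp(-r*dt) = 0.961030
Stock lattice S(k, j) with j the centered position index:
  k=0: S(0,+0) = 24.8000
  k=1: S(1,-1) = 11.1992; S(1,+0) = 24.8000; S(1,+1) = 54.9181
  k=2: S(2,-2) = 5.0574; S(2,-1) = 11.1992; S(2,+0) = 24.8000; S(2,+1) = 54.9181; S(2,+2) = 121.6130
Terminal payoffs V(N, j) = max(S_T - K, 0):
  V(2,-2) = 0.000000; V(2,-1) = 0.000000; V(2,+0) = 0.040000; V(2,+1) = 30.158137; V(2,+2) = 96.852973
Backward induction: V(k, j) = exp(-r*dt) * [p_u * V(k+1, j+1) + p_m * V(k+1, j) + p_d * V(k+1, j-1)]
  V(1,-1) = exp(-r*dt) * [p_u*0.040000 + p_m*0.000000 + p_d*0.000000] = 0.004821
  V(1,+0) = exp(-r*dt) * [p_u*30.158137 + p_m*0.040000 + p_d*0.000000] = 3.660562
  V(1,+1) = exp(-r*dt) * [p_u*96.852973 + p_m*30.158137 + p_d*0.040000] = 31.003507
  V(0,+0) = exp(-r*dt) * [p_u*31.003507 + p_m*3.660562 + p_d*0.004821] = 6.083062

Answer: Price = V(0,0) = 6.0831


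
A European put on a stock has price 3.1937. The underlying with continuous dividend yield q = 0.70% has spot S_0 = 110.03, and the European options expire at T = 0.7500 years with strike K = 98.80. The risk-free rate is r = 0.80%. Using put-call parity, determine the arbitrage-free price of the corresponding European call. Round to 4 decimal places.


Put-call parity: C - P = S_0 * exp(-qT) - K * exp(-rT).
S_0 * exp(-qT) = 110.0300 * 0.99476376 = 109.45385620
K * exp(-rT) = 98.8000 * 0.99401796 = 98.20897485
C = P + S*exp(-qT) - K*exp(-rT)
C = 3.1937 + 109.45385620 - 98.20897485 = 14.4386

Answer: Call price = 14.4386


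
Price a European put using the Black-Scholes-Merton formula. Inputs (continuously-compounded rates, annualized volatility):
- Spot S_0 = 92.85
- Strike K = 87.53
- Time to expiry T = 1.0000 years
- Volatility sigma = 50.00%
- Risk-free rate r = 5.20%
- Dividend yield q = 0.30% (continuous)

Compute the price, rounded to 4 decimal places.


d1 = (ln(S/K) + (r - q + 0.5*sigma^2) * T) / (sigma * sqrt(T)) = 0.46600739
d2 = d1 - sigma * sqrt(T) = -0.03399261
exp(-rT) = 0.94932887; exp(-qT) = 0.99700450
P = K * exp(-rT) * N(-d2) - S_0 * exp(-qT) * N(-d1)
N(-d1) = 0.32060510; N(-d2) = 0.51355848
P = 87.5300 * 0.94932887 * 0.51355848 - 92.8500 * 0.99700450 * 0.32060510 = 12.9950

Answer: Price = 12.9950


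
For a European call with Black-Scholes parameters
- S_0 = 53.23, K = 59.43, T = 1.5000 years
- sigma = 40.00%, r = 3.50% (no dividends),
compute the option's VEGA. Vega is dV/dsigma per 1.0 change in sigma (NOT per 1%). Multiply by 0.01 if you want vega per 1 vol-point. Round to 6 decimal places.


Answer: Vega = 25.798702

Derivation:
d1 = 0.1272162866; d2 = -0.3626816620
phi(d1) = 0.3957270690; exp(-qT) = 1.0000000000; exp(-rT) = 0.9488543211
Vega = S * exp(-qT) * phi(d1) * sqrt(T) = 53.2300 * 1.0000000000 * 0.3957270690 * 1.2247448714 = 25.798702
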